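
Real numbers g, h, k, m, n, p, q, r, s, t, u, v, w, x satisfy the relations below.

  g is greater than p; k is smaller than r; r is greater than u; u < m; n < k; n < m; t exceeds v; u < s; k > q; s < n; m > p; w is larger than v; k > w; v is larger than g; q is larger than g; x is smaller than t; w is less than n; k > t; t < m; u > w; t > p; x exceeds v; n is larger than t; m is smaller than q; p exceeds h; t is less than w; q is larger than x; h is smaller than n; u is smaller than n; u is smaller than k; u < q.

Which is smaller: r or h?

h

The relevant relations are h < p; p < g; g < v; v < x; x < t; t < w; w < u; u < s; s < n; n < m; m < q; q < k; k < r.
Chaining these gives h < p < g < v < x < t < w < u < s < n < m < q < k < r.
So h < r; h is the smaller of the two.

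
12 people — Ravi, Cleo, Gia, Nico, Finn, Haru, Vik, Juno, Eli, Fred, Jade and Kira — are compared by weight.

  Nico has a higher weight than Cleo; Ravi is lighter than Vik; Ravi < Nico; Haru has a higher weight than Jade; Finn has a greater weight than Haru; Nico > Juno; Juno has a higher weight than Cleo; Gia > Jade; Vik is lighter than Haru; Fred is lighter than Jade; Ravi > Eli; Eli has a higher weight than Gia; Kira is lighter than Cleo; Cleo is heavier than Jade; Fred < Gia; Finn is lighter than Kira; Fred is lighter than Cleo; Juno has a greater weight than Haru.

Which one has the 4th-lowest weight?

The consecutive relations fix a unique order: Fred < Jade < Gia < Eli < Ravi < Vik < Haru < Finn < Kira < Cleo < Juno < Nico.
Counting 4 from the smallest end gives Eli.

Eli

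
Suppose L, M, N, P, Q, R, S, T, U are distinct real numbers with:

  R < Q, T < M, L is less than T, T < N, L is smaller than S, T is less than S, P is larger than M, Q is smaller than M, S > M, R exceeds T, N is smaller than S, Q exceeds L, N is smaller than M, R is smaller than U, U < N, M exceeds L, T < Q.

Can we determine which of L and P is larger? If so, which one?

P

Chaining the given relations: L < T < R < U < N < M < P.
So P is larger.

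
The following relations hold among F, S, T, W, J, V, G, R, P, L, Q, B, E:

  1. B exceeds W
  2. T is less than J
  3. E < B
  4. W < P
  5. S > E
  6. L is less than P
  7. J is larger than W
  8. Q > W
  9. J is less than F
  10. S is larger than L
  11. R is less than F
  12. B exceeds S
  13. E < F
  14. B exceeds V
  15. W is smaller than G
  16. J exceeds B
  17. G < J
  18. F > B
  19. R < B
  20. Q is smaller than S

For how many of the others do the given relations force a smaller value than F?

Directly below F: E, R, B, J.
One step further: T, W, V, G, S (9 so far).
One step further: L, Q (11 so far).
No other element is forced below F by the given relations, so the count is 11.

11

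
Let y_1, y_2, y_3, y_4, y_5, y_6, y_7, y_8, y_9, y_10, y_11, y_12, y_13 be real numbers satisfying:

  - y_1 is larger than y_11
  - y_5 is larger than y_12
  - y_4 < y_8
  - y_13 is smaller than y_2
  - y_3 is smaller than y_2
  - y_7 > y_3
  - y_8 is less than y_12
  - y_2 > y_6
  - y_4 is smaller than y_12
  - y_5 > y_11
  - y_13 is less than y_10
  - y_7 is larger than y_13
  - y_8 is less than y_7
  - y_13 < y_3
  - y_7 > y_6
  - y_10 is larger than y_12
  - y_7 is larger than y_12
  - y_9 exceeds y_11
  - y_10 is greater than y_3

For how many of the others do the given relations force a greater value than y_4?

5

The elements the relations force above y_4 are y_8, y_12, y_10, y_5, y_7 — no chain reaches any other.
That is 5.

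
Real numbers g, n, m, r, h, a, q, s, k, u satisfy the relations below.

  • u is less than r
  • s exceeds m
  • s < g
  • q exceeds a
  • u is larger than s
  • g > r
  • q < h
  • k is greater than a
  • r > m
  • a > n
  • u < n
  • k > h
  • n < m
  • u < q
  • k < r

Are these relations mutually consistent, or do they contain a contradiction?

inconsistent

We have n < m stated directly, yet also m < s < u < n by chaining the others — so m < n. Contradiction.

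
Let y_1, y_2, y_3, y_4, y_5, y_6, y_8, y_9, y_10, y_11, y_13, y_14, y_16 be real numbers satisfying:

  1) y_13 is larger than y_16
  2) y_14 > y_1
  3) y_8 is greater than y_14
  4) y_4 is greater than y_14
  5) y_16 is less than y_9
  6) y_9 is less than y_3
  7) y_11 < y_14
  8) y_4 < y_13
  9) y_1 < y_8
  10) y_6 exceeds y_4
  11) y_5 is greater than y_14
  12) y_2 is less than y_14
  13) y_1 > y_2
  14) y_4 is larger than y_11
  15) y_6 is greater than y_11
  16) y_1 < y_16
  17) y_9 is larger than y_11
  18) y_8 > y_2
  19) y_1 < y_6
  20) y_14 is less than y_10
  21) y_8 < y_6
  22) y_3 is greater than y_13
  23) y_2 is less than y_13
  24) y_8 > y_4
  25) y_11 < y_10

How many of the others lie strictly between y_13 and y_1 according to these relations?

3

Chaining upward from y_1 reaches: y_14, y_16, y_9, y_4, y_8, y_10, y_5, y_6, y_3.
Chaining downward from y_13 reaches: y_2, y_11, y_14, y_16, y_4.
Strictly between y_1 and y_13 are those in both lists: y_14, y_16, y_4 — 3 elements.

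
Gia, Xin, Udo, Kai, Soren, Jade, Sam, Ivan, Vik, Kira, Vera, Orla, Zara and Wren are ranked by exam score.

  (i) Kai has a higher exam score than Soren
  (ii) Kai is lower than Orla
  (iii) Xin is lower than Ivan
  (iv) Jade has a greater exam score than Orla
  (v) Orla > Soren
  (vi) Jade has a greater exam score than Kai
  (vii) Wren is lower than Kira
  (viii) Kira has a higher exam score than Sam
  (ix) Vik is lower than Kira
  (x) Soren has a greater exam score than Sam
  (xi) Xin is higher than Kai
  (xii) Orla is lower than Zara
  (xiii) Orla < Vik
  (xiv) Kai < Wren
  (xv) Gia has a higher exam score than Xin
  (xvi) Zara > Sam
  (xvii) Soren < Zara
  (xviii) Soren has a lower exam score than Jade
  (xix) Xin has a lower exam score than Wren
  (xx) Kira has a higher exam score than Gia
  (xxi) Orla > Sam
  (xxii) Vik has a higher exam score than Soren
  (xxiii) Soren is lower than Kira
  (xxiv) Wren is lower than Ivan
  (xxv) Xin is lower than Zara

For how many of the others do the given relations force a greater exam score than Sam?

11

From Sam the given relations immediately reach Soren, Orla, Zara, Kira.
From those, Kai, Vik, Jade — 7 in total.
From those, Xin, Wren — 9 in total.
From those, Gia, Ivan — 11 in total.
No other element is forced above Sam by the given relations, so the count is 11.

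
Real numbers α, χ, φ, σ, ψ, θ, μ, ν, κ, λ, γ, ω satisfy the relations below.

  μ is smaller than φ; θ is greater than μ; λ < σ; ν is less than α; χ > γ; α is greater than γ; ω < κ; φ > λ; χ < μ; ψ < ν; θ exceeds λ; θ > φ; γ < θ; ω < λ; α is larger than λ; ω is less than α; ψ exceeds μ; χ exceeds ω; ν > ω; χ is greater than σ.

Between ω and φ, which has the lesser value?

ω < λ < σ < χ < μ < φ, by transitivity through λ, σ, χ, μ.
So ω < φ; ω is the smaller of the two.

ω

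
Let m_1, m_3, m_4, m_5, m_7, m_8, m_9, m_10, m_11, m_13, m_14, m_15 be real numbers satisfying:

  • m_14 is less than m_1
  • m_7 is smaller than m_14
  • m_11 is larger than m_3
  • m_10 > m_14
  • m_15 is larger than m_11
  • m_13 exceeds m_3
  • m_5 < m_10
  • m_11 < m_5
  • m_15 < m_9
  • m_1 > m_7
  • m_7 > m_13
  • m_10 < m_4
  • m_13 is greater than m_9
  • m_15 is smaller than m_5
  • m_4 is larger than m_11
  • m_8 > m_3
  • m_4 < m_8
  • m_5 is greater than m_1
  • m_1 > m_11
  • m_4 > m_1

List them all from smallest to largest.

m_3 < m_11 < m_15 < m_9 < m_13 < m_7 < m_14 < m_1 < m_5 < m_10 < m_4 < m_8

Each adjacent pair is fixed by a given relation: m_3 < m_11; m_11 < m_15; m_15 < m_9; m_9 < m_13; m_13 < m_7; m_7 < m_14; m_14 < m_1; m_1 < m_5; m_5 < m_10; m_10 < m_4; m_4 < m_8. Chaining them end to end gives the full order.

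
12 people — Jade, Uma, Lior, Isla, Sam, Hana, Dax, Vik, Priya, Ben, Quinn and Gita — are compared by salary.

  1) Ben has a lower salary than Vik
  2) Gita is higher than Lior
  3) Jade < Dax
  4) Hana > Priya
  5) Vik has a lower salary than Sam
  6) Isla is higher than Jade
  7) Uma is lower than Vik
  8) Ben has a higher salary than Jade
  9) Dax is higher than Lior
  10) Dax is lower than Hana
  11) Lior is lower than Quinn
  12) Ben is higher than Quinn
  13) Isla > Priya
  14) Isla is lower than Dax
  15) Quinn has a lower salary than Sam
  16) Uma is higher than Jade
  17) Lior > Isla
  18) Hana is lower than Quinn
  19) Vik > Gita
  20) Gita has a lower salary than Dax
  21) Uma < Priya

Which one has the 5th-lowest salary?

Lior

Piecing the relations together gives one ordering: Jade < Uma < Priya < Isla < Lior < Gita < Dax < Hana < Quinn < Ben < Vik < Sam.
Counting 5 from the smallest end gives Lior.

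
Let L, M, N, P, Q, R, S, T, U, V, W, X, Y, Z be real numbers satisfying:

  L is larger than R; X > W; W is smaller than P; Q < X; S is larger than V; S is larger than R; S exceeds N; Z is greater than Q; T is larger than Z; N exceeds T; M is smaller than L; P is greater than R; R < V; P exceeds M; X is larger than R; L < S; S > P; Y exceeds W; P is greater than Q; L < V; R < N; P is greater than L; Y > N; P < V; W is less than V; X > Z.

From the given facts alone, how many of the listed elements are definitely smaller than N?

4

From N the given relations immediately reach R, T.
From those, Z — 3 in total.
From those, Q — 4 in total.
Nothing else is reachable below N; 4 in all.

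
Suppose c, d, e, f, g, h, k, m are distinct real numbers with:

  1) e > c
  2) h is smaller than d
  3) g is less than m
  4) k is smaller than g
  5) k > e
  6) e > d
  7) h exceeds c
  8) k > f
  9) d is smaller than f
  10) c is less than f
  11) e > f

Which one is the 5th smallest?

The consecutive relations fix a unique order: c < h < d < f < e < k < g < m.
Counting 5 from the smallest end gives e.

e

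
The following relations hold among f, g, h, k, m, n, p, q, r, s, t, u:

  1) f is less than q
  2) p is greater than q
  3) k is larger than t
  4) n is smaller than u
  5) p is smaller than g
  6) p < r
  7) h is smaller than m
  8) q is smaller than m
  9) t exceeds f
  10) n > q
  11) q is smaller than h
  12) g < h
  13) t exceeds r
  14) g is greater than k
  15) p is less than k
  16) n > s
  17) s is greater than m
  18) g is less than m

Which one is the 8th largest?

t

The consecutive relations fix a unique order: f < q < p < r < t < k < g < h < m < s < n < u.
The 8th largest is t.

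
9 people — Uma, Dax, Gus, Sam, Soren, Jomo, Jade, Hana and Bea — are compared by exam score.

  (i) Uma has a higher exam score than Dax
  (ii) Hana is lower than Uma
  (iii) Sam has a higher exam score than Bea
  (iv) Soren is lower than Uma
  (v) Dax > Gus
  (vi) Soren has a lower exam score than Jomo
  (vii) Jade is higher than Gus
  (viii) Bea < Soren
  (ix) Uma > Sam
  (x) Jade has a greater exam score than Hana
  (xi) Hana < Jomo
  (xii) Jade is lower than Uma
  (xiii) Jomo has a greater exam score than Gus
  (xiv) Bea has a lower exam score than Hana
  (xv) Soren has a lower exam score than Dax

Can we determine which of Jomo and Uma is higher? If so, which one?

undetermined

Following every chain through Jomo: below Jomo we get Bea, Hana, Gus, Soren.
Uma is not reached, and no chain runs the other way from Uma to Jomo.
So the given relations leave the order of Jomo and Uma undetermined.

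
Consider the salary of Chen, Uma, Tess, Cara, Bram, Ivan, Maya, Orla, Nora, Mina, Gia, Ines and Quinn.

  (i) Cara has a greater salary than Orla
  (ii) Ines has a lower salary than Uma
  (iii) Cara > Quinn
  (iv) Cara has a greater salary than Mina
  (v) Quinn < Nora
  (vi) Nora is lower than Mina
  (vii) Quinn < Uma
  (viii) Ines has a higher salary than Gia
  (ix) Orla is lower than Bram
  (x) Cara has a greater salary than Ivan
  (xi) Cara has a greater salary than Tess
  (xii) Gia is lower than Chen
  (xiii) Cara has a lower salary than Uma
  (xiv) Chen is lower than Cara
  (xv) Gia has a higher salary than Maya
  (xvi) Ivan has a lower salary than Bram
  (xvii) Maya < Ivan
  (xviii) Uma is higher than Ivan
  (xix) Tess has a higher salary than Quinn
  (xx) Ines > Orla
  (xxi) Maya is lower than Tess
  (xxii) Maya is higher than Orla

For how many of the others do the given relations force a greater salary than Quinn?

Directly above Quinn: Nora, Tess, Cara, Uma.
One step further: Mina (5 so far).
Nothing else is reachable above Quinn; 5 in all.

5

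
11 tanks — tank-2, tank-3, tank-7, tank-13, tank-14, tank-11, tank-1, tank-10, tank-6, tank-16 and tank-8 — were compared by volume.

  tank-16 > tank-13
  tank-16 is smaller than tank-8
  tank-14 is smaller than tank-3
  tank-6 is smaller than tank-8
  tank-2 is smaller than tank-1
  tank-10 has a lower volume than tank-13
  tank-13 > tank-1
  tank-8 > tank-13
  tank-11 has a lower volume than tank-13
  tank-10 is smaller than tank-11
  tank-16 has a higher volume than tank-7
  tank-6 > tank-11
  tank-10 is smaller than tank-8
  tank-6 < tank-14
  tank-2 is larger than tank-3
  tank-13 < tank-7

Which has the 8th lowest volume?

Chaining the given pairs: tank-10 < tank-11 < tank-6 < tank-14 < tank-3 < tank-2 < tank-1 < tank-13 < tank-7 < tank-16 < tank-8.
The 8th smallest is tank-13.

tank-13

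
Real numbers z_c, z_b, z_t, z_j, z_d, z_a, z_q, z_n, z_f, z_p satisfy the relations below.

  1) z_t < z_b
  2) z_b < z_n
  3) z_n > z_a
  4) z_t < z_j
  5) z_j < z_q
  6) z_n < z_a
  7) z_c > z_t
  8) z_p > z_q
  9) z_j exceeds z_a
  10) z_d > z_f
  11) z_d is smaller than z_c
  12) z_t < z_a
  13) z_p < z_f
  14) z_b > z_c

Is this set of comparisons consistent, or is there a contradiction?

We have z_n < z_a stated directly, yet also z_a < z_j < z_q < z_p < z_f < z_d < z_c < z_b < z_n by chaining the others — so z_a < z_n. Contradiction.

inconsistent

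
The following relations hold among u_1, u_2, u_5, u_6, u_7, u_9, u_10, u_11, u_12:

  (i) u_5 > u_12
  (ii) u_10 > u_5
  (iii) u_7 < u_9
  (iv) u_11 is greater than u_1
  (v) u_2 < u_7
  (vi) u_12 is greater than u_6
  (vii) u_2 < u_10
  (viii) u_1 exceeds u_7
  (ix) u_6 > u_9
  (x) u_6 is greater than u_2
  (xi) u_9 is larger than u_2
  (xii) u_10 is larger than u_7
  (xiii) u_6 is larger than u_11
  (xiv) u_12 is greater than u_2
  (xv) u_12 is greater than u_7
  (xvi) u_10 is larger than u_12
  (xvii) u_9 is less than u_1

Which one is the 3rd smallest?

u_9

The consecutive relations fix a unique order: u_2 < u_7 < u_9 < u_1 < u_11 < u_6 < u_12 < u_5 < u_10.
Counting 3 from the smallest end gives u_9.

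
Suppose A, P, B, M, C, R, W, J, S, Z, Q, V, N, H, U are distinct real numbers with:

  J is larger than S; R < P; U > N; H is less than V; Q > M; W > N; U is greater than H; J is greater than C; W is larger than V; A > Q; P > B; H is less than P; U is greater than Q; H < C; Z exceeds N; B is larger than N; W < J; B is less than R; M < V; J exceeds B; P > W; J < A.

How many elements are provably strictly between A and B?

The relations place B below A. An element lies strictly between them when it is forced above B and also forced below A.
Above B: {R, P, J}. Below A: {M, N, H, Q, S, V, W, C, J}.
Intersection: {J} — 1.

1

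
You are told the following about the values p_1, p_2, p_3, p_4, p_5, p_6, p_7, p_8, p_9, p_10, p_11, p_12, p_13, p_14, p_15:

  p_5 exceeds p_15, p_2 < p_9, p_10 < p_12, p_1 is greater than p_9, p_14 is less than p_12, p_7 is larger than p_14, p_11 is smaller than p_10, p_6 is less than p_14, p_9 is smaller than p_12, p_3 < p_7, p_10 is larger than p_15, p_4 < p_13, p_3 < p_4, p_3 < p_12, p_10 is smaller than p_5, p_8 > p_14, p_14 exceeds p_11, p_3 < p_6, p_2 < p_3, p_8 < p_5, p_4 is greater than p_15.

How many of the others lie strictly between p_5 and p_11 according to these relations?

The relations place p_11 below p_5. An element lies strictly between them when it is forced above p_11 and also forced below p_5.
Above p_11: {p_10, p_14, p_12, p_8, p_7}. Below p_5: {p_2, p_3, p_15, p_6, p_10, p_14, p_8}.
Intersection: {p_10, p_14, p_8} — 3.

3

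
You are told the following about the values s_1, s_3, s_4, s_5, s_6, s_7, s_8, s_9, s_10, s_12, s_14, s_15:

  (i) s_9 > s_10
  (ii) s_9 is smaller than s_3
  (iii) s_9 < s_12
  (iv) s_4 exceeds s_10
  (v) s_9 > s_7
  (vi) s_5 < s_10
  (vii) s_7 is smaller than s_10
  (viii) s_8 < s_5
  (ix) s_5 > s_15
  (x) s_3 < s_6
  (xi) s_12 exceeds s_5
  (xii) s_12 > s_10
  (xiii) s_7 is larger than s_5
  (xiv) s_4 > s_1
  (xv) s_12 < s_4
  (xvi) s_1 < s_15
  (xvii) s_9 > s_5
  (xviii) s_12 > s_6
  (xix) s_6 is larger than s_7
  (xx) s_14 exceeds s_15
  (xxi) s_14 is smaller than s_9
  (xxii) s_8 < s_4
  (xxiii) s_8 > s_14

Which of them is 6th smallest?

Piecing the relations together gives one ordering: s_1 < s_15 < s_14 < s_8 < s_5 < s_7 < s_10 < s_9 < s_3 < s_6 < s_12 < s_4.
The 6th smallest is s_7.

s_7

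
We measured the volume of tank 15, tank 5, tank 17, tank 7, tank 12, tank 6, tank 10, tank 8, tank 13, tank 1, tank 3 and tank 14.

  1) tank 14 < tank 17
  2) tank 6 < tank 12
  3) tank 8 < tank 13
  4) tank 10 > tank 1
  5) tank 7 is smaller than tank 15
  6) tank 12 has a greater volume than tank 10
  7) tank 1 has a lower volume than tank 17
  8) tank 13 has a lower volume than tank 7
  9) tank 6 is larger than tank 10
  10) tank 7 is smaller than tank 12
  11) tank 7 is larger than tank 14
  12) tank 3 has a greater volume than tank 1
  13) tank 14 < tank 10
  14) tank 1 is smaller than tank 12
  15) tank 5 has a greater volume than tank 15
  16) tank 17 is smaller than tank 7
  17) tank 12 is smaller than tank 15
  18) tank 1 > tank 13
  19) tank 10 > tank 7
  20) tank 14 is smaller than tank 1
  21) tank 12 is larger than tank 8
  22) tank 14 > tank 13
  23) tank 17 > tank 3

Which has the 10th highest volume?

Chaining the given pairs: tank 8 < tank 13 < tank 14 < tank 1 < tank 3 < tank 17 < tank 7 < tank 10 < tank 6 < tank 12 < tank 15 < tank 5.
The 10th largest is tank 14.

tank 14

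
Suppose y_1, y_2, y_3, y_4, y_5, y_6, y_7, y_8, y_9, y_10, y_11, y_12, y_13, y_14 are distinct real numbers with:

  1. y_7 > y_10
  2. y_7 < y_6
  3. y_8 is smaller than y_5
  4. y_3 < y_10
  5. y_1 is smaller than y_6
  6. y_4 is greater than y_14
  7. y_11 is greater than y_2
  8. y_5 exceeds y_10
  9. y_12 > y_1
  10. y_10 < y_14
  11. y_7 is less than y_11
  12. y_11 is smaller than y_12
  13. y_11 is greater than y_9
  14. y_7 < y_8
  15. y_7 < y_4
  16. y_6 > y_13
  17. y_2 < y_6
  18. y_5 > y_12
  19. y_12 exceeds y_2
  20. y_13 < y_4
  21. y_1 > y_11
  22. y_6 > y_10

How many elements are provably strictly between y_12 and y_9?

Chaining upward from y_9 reaches: y_11, y_1, y_6, y_5.
Chaining downward from y_12 reaches: y_2, y_3, y_10, y_7, y_11, y_1.
Strictly between y_9 and y_12 are those in both lists: y_11, y_1 — 2 elements.

2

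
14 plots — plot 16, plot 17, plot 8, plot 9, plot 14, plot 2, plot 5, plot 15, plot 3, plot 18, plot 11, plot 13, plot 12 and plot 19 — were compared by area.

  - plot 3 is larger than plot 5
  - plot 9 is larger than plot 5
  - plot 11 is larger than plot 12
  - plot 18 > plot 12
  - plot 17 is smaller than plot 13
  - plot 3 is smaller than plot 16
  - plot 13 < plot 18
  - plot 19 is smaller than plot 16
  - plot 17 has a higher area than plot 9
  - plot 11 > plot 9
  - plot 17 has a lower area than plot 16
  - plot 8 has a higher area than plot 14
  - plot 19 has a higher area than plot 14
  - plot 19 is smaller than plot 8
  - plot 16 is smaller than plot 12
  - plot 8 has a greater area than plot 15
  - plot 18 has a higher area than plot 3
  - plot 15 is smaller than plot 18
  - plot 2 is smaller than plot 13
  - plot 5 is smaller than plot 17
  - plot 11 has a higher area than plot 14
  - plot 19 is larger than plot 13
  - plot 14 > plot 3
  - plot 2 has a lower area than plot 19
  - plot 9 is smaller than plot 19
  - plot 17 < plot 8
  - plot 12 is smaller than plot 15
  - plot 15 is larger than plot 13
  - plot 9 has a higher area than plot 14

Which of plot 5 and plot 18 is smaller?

plot 5 < plot 3 and plot 3 < plot 14 give plot 5 < plot 14.
With plot 14 < plot 9: plot 5 < plot 3 < plot 14 < plot 9.
Then plot 9 < plot 17 extends the chain to plot 17.
Then plot 17 < plot 13 extends the chain to plot 13.
With plot 13 < plot 19: plot 5 < plot 3 < plot 14 < plot 9 < plot 17 < plot 13 < plot 19.
With plot 19 < plot 16: plot 5 < plot 3 < plot 14 < plot 9 < plot 17 < plot 13 < plot 19 < plot 16.
With plot 16 < plot 12: plot 5 < plot 3 < plot 14 < plot 9 < plot 17 < plot 13 < plot 19 < plot 16 < plot 12.
With plot 12 < plot 15: plot 5 < plot 3 < plot 14 < plot 9 < plot 17 < plot 13 < plot 19 < plot 16 < plot 12 < plot 15.
With plot 15 < plot 18: plot 5 < plot 3 < plot 14 < plot 9 < plot 17 < plot 13 < plot 19 < plot 16 < plot 12 < plot 15 < plot 18.
So plot 5 < plot 18; plot 5 is the smaller of the two.

plot 5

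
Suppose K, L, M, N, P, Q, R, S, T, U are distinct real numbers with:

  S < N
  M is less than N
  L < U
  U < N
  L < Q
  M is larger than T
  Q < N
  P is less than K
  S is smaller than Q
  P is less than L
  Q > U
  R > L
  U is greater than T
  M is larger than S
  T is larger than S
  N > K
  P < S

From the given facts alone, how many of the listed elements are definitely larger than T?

From T the given relations immediately reach M, U.
From those, Q, N — 4 in total.
Nothing else is reachable above T; 4 in all.

4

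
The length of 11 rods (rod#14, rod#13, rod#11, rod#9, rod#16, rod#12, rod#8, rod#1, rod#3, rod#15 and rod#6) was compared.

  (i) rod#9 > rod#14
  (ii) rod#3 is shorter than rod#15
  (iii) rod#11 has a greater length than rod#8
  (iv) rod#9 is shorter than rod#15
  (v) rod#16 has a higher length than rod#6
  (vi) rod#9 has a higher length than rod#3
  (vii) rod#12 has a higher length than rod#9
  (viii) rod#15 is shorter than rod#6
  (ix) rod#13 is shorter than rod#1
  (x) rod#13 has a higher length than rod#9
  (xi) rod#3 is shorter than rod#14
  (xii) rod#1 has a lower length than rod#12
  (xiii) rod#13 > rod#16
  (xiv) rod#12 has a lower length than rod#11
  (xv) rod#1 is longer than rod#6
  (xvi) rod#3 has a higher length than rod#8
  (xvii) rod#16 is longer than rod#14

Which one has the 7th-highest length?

rod#15

Piecing the relations together gives one ordering: rod#8 < rod#3 < rod#14 < rod#9 < rod#15 < rod#6 < rod#16 < rod#13 < rod#1 < rod#12 < rod#11.
The 7th largest is rod#15.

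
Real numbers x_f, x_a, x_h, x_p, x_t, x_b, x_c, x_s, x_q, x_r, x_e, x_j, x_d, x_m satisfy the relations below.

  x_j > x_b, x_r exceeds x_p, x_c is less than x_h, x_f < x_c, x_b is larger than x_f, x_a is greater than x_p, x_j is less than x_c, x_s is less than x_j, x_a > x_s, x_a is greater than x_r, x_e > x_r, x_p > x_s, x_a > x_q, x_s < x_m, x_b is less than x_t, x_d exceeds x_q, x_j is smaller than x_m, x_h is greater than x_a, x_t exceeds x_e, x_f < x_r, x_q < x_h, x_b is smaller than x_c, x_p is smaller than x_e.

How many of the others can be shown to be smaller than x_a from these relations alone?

The elements the relations force below x_a are x_s, x_f, x_p, x_r, x_q — no chain reaches any other.
That is 5.

5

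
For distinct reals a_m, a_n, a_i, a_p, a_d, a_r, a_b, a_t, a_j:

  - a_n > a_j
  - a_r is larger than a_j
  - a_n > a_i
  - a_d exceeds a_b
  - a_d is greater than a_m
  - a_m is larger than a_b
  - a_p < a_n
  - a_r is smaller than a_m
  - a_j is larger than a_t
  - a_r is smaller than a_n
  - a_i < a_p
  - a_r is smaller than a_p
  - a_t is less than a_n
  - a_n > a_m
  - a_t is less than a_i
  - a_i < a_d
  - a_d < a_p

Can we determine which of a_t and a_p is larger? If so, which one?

Link the given pairs in sequence: a_t < a_j; a_j < a_r; a_r < a_m; a_m < a_d; a_d < a_p.
Together: a_t < a_j < a_r < a_m < a_d < a_p.
So a_p is larger.

a_p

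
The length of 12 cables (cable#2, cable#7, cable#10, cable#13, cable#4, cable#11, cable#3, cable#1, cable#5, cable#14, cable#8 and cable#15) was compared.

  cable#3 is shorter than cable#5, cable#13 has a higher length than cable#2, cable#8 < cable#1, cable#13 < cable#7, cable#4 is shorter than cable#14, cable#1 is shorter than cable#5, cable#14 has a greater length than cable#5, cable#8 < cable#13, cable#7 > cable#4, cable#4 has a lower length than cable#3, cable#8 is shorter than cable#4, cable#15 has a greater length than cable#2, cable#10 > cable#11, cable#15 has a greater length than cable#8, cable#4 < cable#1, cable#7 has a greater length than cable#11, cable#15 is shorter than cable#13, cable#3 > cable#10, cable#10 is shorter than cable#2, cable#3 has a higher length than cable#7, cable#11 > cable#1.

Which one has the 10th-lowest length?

cable#3

Piecing the relations together gives one ordering: cable#8 < cable#4 < cable#1 < cable#11 < cable#10 < cable#2 < cable#15 < cable#13 < cable#7 < cable#3 < cable#5 < cable#14.
Counting 10 from the smallest end gives cable#3.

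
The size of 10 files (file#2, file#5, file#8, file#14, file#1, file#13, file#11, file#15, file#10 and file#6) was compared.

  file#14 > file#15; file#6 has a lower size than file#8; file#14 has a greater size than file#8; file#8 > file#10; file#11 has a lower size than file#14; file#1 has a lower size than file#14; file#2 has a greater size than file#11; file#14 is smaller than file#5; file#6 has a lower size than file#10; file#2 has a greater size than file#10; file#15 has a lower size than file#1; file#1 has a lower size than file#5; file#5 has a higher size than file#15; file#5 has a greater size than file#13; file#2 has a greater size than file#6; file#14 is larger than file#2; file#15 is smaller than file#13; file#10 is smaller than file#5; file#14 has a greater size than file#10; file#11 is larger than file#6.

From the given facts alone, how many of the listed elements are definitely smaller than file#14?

From file#14 the given relations immediately reach file#15, file#1, file#10, file#11, file#2, file#8.
From those, file#6 — 7 in total.
Nothing else is reachable below file#14; 7 in all.

7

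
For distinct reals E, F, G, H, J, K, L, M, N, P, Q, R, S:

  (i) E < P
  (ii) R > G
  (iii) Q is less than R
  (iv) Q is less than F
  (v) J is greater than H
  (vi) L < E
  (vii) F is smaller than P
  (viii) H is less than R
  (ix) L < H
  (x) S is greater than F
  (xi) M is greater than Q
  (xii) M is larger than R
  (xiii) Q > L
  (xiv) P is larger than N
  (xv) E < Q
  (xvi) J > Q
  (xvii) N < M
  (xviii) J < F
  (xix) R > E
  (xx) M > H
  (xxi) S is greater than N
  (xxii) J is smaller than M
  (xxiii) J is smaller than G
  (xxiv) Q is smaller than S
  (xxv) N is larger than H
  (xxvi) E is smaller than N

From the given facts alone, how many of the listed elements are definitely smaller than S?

The elements the relations force below S are L, H, E, Q, N, J, F — no chain reaches any other.
That is 7.

7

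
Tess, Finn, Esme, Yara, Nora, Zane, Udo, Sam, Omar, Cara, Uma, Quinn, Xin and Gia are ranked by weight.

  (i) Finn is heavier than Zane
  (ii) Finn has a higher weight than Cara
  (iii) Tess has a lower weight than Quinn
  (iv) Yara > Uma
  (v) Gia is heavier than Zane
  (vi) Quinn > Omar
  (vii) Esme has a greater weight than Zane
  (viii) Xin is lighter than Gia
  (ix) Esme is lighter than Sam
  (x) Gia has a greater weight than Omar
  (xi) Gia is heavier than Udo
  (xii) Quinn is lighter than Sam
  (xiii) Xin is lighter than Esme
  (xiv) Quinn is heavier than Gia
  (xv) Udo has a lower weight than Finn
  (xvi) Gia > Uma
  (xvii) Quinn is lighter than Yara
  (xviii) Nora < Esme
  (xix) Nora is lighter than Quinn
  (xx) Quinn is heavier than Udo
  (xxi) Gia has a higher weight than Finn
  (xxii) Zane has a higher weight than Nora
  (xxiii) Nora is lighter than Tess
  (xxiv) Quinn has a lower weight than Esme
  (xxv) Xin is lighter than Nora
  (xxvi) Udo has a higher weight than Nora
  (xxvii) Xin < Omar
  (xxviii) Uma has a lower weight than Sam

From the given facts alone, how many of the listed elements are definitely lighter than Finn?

Directly below Finn: Zane, Udo, Cara.
One step further: Nora (4 so far).
One step further: Xin (5 so far).
No other element is forced below Finn by the given relations, so the count is 5.

5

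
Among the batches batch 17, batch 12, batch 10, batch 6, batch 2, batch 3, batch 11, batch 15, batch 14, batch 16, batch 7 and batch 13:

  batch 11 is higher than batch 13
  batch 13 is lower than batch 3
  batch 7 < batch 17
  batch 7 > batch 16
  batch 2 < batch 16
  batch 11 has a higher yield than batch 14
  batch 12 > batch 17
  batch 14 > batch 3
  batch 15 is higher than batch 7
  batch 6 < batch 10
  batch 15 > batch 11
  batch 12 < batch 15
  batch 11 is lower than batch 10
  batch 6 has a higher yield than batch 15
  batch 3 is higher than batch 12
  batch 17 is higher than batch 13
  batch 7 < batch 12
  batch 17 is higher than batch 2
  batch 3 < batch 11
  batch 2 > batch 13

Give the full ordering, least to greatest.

The consecutive links are each given: batch 13 < batch 2; batch 2 < batch 16; batch 16 < batch 7; batch 7 < batch 17; batch 17 < batch 12; batch 12 < batch 3; batch 3 < batch 14; batch 14 < batch 11; batch 11 < batch 15; batch 15 < batch 6; batch 6 < batch 10.

batch 13 < batch 2 < batch 16 < batch 7 < batch 17 < batch 12 < batch 3 < batch 14 < batch 11 < batch 15 < batch 6 < batch 10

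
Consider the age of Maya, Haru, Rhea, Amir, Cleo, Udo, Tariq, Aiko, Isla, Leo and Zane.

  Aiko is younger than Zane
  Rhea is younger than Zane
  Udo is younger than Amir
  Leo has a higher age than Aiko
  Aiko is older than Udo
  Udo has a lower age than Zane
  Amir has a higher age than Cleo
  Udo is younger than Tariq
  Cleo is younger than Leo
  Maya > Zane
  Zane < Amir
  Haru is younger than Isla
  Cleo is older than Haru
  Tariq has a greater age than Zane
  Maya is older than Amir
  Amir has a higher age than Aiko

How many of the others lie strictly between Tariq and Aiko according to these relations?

1

Chaining upward from Aiko reaches: Zane, Amir, Maya, Leo.
Chaining downward from Tariq reaches: Udo, Rhea, Zane.
Strictly between Aiko and Tariq are those in both lists: Zane — 1 element.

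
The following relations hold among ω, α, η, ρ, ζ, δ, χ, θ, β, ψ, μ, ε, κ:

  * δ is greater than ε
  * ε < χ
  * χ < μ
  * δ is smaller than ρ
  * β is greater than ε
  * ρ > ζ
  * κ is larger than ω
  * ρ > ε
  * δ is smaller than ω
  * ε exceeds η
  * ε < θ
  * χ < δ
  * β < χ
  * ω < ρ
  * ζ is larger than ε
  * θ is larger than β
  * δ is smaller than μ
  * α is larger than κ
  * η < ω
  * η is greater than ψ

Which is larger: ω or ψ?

ψ < η and η < ε give ψ < ε.
Then ε < β extends the chain to β.
With β < χ: ψ < η < ε < β < χ.
Then χ < δ extends the chain to δ.
Then δ < ω extends the chain to ω.
So ψ < ω; ω is the larger of the two.

ω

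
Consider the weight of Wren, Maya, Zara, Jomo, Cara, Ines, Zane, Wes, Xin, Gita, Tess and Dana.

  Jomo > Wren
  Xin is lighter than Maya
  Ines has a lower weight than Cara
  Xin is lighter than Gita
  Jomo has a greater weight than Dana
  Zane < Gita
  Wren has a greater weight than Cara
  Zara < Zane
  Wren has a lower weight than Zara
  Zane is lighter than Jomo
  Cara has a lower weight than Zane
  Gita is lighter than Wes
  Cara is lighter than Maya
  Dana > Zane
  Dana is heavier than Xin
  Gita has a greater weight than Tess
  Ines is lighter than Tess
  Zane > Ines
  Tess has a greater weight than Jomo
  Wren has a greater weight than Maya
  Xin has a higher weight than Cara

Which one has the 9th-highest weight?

The consecutive relations fix a unique order: Ines < Cara < Xin < Maya < Wren < Zara < Zane < Dana < Jomo < Tess < Gita < Wes.
The 9th largest is Maya.

Maya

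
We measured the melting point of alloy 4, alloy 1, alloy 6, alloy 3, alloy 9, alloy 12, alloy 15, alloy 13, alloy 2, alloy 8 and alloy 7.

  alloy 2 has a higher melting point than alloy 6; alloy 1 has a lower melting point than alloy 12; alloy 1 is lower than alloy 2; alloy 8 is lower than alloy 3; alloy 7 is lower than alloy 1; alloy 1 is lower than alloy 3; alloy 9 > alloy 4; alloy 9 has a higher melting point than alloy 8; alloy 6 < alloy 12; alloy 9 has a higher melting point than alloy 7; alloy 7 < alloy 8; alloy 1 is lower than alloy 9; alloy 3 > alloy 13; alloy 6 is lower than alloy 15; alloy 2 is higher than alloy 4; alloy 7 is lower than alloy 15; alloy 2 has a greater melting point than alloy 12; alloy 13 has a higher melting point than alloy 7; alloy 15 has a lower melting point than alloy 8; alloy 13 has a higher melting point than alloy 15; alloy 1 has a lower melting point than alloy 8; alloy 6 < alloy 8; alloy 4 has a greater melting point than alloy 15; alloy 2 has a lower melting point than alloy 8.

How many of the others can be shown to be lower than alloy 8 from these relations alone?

From alloy 8 the given relations immediately reach alloy 6, alloy 7, alloy 15, alloy 1, alloy 2.
From those, alloy 4, alloy 12 — 7 in total.
No other element is forced below alloy 8 by the given relations, so the count is 7.

7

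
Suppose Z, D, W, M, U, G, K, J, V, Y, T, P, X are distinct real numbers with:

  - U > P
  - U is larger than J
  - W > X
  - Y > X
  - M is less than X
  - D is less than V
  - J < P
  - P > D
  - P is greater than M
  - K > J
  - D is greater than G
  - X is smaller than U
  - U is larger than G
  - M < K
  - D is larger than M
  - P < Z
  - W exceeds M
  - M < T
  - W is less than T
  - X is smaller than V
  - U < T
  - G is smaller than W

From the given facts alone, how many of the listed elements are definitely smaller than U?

The elements the relations force below U are M, G, J, D, X, P — no chain reaches any other.
That is 6.

6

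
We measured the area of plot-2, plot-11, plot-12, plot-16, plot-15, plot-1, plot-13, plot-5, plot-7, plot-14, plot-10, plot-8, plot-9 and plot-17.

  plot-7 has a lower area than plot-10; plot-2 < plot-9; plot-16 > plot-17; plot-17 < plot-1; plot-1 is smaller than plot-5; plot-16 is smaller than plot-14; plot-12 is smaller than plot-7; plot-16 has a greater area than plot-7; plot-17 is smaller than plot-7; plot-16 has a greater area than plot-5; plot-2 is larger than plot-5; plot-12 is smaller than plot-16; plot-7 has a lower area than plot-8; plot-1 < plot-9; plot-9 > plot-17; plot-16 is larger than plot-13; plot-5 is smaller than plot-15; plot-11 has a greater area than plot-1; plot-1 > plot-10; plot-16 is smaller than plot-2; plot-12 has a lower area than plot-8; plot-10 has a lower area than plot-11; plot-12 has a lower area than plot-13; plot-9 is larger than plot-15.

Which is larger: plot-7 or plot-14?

Link the given pairs in sequence: plot-7 < plot-10; plot-10 < plot-1; plot-1 < plot-5; plot-5 < plot-16; plot-16 < plot-14.
Chaining these gives plot-7 < plot-10 < plot-1 < plot-5 < plot-16 < plot-14.
So plot-7 < plot-14; plot-14 is the larger of the two.

plot-14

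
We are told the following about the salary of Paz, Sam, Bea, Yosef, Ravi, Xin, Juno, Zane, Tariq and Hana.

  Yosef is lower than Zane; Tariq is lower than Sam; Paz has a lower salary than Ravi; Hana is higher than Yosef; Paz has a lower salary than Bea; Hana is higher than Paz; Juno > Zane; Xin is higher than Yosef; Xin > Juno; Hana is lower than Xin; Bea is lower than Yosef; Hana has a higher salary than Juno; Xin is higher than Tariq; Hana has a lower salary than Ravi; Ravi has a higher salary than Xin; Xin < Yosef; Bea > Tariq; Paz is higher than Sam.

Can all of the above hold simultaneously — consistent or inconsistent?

Chaining the given relations yields Yosef < Zane < Juno < Hana < Xin, so Yosef < Xin. But one relation states Xin < Yosef. These cannot both hold.

inconsistent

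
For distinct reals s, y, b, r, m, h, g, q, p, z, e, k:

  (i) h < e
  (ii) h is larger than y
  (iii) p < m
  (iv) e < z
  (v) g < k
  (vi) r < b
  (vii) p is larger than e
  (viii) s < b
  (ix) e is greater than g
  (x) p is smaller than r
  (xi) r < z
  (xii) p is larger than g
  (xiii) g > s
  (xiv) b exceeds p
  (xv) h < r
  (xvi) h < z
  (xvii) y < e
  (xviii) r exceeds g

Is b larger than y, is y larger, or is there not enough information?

b

Chaining the given relations: y < h < e < p < b.
So b is larger.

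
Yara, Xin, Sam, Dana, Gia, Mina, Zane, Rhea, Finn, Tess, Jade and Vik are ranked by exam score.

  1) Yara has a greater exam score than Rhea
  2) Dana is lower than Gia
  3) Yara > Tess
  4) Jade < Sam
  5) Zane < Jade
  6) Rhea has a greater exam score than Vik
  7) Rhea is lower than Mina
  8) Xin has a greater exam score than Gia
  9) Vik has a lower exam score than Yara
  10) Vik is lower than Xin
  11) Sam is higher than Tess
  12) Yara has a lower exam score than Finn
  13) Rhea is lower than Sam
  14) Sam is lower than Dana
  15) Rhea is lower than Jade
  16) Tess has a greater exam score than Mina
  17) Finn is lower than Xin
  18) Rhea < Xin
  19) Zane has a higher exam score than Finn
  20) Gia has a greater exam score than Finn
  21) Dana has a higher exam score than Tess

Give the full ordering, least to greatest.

Vik < Rhea < Mina < Tess < Yara < Finn < Zane < Jade < Sam < Dana < Gia < Xin

The consecutive links are each given: Vik < Rhea; Rhea < Mina; Mina < Tess; Tess < Yara; Yara < Finn; Finn < Zane; Zane < Jade; Jade < Sam; Sam < Dana; Dana < Gia; Gia < Xin.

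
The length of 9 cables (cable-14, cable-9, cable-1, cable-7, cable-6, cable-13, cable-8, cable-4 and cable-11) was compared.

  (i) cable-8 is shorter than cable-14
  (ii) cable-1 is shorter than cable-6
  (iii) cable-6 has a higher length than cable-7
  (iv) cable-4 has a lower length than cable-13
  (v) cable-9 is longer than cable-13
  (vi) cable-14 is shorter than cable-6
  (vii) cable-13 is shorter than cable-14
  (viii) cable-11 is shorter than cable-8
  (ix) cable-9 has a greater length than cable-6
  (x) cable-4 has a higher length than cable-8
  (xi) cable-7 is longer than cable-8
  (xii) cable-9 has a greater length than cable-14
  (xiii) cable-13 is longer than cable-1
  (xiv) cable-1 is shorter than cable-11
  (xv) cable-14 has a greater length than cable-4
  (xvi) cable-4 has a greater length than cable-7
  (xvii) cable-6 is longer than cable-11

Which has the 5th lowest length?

cable-4

Chaining the given pairs: cable-1 < cable-11 < cable-8 < cable-7 < cable-4 < cable-13 < cable-14 < cable-6 < cable-9.
Counting 5 from the smallest end gives cable-4.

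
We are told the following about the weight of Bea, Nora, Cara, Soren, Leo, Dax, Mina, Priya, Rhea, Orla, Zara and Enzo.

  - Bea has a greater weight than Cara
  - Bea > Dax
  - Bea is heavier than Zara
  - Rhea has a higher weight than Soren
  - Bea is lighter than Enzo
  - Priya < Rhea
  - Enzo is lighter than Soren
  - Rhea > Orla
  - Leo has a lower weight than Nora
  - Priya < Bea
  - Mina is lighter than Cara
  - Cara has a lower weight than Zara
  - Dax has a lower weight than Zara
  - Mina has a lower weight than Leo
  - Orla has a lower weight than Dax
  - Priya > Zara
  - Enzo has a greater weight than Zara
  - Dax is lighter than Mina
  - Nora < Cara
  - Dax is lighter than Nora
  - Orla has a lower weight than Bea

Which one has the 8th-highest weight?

Nora

The consecutive relations fix a unique order: Orla < Dax < Mina < Leo < Nora < Cara < Zara < Priya < Bea < Enzo < Soren < Rhea.
Counting 8 from the largest end gives Nora.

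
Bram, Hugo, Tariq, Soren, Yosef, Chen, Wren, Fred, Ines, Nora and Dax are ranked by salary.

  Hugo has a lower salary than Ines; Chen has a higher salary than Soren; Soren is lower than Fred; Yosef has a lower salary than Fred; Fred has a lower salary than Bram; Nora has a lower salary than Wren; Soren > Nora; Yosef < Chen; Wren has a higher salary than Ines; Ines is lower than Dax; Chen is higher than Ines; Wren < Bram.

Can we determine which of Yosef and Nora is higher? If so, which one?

undetermined

Following every chain through Yosef: above Yosef we get Chen, Fred, Bram.
Nora is not reached, and no chain runs the other way from Nora to Yosef.
So the given relations leave the order of Yosef and Nora undetermined.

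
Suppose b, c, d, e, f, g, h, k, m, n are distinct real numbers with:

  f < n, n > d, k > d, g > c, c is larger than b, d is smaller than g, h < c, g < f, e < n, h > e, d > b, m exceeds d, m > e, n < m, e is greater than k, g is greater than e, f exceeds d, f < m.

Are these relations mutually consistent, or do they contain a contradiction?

consistent

The single ordering b < d < k < e < h < c < g < f < n < m satisfies every listed relation, so no contradiction arises.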